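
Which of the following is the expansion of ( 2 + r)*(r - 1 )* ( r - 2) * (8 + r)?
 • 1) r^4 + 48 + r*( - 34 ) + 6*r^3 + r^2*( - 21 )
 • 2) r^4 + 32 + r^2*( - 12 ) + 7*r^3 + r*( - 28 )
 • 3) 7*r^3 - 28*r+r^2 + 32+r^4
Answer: 2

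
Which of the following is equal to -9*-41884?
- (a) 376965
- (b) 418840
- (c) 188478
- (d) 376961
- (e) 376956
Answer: e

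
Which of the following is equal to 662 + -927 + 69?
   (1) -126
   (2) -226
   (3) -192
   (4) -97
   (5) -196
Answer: 5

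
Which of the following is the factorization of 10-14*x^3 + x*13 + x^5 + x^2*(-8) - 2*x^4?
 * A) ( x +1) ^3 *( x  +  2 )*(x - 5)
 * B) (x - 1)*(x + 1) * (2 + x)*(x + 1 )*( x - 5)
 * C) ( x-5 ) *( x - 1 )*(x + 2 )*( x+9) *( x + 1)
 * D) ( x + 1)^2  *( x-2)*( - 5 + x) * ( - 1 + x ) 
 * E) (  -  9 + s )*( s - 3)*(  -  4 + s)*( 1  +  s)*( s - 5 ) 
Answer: B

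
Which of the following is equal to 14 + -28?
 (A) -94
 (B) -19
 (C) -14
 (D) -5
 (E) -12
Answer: C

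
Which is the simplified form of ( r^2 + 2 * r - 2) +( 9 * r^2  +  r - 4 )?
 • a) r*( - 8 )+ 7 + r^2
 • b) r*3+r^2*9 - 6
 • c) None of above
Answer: c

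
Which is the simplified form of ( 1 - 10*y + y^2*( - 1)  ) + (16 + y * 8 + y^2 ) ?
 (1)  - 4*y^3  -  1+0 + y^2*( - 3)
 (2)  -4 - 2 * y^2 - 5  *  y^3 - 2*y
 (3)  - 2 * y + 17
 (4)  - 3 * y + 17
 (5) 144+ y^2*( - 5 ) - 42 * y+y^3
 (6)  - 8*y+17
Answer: 3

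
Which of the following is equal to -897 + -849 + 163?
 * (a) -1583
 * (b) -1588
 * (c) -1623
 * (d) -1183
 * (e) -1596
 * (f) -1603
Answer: a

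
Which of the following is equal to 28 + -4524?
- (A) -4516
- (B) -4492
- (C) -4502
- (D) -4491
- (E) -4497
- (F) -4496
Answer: F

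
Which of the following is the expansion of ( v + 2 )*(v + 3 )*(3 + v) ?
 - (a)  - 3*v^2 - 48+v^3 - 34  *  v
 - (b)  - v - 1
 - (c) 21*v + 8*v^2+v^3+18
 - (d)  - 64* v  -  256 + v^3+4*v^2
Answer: c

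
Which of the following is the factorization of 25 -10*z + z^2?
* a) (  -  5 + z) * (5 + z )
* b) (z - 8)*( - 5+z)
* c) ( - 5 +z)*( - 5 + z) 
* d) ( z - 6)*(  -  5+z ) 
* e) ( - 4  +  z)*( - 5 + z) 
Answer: c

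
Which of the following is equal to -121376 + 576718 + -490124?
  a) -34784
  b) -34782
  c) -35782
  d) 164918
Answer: b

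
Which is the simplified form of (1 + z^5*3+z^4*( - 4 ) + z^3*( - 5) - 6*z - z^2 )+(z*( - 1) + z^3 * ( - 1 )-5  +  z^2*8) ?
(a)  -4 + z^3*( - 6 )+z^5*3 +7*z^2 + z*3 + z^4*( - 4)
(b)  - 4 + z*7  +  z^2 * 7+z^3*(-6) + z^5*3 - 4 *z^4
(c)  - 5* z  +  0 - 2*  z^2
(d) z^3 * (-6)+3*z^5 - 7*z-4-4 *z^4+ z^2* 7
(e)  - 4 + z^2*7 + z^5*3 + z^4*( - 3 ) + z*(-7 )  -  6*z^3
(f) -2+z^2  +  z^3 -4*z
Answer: d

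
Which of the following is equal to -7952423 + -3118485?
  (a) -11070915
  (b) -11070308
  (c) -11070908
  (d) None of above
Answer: c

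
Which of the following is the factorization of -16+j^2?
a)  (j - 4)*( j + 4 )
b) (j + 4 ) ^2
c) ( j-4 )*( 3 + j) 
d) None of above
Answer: a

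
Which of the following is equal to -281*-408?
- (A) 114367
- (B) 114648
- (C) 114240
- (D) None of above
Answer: B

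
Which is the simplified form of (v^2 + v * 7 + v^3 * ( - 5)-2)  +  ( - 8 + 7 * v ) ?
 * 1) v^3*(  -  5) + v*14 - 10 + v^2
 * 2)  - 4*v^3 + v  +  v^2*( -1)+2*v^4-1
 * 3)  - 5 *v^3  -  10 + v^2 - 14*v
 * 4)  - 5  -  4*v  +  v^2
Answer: 1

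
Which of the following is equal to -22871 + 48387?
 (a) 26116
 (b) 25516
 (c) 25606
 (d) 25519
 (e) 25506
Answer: b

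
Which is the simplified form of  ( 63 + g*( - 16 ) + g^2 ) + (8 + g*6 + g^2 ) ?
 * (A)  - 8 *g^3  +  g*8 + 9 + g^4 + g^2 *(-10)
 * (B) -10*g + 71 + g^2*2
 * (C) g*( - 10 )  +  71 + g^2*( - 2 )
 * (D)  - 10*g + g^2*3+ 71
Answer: B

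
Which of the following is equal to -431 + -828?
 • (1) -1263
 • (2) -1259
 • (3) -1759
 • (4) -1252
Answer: 2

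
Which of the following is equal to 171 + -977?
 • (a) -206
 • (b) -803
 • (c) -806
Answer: c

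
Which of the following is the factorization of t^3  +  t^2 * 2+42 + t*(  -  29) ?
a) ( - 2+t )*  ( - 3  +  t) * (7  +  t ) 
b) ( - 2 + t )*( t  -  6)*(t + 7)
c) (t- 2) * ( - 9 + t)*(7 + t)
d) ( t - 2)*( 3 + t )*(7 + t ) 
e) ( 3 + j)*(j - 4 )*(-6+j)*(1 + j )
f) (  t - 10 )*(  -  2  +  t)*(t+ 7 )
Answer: a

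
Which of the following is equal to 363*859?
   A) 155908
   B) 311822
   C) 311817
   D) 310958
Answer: C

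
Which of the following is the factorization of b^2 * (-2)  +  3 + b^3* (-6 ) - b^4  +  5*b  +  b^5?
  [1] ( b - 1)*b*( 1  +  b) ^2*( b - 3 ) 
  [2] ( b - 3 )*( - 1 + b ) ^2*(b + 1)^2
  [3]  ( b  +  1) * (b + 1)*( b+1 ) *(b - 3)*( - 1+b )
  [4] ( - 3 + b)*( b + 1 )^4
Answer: 3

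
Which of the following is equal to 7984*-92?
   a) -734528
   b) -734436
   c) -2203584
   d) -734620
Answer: a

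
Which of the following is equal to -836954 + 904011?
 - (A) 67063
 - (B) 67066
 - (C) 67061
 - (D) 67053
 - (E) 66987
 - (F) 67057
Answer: F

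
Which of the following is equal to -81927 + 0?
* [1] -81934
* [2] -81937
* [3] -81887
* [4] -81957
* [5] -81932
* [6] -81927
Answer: 6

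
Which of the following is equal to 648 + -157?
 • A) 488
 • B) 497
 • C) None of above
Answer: C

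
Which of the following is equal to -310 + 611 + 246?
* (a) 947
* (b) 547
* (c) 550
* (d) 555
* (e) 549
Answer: b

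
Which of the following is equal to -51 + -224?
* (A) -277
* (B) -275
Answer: B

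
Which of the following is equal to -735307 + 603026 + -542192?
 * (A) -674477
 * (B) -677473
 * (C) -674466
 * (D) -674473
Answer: D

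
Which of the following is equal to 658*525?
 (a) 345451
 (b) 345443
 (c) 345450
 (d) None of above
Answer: c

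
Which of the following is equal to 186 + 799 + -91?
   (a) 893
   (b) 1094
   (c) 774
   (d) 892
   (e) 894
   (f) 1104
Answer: e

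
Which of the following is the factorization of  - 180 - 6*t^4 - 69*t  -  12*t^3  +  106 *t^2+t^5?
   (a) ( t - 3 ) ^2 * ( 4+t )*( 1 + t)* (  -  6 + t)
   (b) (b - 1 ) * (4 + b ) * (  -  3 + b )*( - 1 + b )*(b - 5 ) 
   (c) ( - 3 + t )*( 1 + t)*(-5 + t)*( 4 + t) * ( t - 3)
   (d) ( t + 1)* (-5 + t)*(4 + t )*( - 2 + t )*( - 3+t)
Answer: c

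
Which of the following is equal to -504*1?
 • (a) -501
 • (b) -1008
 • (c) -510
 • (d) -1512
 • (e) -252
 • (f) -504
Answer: f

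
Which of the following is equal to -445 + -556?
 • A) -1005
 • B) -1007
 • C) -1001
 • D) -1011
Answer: C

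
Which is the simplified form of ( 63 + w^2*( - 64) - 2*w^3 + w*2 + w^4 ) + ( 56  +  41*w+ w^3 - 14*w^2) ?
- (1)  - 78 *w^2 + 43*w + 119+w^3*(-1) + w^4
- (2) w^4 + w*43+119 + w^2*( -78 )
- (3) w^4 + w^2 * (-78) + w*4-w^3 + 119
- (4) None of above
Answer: 1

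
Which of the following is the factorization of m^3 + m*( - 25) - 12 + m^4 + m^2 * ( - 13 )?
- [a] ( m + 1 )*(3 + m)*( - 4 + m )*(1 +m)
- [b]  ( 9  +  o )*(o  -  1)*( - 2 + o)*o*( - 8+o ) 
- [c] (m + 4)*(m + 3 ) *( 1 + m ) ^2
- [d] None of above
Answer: a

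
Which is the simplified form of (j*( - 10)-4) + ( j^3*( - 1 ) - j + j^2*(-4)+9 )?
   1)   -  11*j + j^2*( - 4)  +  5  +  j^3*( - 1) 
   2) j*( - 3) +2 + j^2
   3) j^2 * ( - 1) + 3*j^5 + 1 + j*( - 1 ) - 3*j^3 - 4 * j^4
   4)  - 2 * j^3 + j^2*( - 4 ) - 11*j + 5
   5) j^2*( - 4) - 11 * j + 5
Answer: 1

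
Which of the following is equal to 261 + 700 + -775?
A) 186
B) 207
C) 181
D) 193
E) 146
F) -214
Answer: A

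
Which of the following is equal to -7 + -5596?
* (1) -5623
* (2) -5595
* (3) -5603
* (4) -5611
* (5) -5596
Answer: 3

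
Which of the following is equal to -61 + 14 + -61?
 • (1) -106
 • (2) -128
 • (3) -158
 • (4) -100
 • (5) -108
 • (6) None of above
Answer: 5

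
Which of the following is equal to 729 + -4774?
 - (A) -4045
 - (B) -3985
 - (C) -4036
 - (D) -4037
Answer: A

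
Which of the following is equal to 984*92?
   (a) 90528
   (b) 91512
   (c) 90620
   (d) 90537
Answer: a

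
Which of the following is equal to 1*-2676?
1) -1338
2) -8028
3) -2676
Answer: 3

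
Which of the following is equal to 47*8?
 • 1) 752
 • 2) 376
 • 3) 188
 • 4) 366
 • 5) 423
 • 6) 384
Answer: 2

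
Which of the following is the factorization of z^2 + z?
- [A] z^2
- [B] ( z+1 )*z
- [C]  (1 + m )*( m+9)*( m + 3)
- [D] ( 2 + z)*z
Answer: B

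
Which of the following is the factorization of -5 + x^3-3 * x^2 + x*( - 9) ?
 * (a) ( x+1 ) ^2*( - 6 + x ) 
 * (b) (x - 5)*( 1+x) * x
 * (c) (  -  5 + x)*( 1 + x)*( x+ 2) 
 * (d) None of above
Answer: d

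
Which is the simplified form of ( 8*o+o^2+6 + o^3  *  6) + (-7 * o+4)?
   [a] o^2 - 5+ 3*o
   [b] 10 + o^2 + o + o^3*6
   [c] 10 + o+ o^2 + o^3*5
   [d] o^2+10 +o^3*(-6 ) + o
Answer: b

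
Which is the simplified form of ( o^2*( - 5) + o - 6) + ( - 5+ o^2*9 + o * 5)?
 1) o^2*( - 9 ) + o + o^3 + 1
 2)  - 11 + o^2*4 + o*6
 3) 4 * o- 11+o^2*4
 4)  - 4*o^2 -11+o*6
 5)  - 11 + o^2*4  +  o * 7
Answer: 2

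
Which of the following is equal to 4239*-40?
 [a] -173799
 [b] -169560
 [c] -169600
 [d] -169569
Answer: b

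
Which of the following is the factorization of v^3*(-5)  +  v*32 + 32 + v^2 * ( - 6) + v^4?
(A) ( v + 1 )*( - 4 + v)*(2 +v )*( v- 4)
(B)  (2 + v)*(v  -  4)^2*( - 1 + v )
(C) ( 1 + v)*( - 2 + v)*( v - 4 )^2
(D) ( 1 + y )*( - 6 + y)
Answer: A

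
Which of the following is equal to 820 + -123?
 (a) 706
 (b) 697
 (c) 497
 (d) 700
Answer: b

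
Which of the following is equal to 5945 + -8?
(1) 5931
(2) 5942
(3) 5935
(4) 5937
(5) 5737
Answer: 4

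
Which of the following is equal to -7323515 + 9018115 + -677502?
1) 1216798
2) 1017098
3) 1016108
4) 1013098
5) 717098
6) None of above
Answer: 2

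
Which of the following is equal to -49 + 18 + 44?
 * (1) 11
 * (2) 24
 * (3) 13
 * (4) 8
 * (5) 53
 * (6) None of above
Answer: 3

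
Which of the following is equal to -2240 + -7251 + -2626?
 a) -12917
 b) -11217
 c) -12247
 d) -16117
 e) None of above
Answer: e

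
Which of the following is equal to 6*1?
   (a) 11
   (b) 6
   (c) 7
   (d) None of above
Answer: b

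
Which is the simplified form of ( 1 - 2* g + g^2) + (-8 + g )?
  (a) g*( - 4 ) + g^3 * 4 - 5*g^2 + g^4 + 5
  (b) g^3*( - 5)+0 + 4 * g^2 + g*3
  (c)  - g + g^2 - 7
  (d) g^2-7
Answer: c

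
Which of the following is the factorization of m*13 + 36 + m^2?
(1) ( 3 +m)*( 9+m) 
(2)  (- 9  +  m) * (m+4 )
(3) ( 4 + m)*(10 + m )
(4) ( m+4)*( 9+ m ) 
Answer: 4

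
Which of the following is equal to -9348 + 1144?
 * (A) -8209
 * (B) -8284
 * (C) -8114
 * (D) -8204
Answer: D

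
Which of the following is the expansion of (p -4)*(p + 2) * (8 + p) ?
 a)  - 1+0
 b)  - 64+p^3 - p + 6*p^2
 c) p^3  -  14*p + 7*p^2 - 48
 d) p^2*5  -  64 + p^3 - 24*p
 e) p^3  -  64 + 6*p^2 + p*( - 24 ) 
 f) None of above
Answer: e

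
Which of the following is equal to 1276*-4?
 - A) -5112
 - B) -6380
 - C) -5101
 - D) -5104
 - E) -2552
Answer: D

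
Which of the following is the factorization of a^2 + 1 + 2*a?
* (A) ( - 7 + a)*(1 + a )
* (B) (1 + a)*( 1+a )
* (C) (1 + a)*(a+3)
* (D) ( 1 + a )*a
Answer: B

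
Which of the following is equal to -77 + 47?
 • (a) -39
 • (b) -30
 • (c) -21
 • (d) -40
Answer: b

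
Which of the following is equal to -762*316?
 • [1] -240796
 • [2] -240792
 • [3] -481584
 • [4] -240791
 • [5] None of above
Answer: 2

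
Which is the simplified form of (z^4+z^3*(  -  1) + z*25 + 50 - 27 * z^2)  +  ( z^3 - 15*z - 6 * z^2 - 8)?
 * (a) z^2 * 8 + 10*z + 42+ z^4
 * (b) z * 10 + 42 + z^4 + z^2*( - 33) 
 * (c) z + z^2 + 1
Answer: b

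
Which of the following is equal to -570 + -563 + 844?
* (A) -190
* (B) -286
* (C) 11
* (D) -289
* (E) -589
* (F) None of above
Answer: D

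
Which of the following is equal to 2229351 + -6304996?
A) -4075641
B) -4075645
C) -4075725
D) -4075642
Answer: B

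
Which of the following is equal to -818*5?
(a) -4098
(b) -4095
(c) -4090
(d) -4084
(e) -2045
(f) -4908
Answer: c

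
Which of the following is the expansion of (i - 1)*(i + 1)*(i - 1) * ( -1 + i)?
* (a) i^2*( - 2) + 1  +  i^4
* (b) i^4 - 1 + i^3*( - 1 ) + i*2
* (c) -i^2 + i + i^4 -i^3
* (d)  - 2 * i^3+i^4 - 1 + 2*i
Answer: d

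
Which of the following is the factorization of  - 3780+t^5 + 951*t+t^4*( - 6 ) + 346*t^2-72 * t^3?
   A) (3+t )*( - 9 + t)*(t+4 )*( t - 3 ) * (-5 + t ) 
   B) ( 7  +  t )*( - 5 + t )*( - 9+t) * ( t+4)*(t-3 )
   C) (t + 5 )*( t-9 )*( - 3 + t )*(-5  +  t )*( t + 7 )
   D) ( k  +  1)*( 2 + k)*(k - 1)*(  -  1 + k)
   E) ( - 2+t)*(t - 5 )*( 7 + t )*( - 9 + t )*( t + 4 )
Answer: B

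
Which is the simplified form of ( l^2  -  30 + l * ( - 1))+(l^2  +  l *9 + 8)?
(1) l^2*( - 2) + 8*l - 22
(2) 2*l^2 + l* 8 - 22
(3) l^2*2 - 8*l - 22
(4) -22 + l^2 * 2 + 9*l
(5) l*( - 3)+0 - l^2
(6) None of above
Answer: 2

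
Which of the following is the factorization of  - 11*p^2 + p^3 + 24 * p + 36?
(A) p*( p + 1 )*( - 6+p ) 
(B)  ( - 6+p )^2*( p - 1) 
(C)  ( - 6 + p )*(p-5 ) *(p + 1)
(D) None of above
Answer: D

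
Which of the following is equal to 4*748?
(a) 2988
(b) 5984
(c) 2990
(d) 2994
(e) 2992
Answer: e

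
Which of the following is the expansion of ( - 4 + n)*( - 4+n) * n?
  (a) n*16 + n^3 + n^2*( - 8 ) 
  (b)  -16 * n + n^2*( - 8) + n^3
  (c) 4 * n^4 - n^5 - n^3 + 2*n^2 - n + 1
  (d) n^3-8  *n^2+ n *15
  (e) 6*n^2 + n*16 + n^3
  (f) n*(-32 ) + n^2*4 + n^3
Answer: a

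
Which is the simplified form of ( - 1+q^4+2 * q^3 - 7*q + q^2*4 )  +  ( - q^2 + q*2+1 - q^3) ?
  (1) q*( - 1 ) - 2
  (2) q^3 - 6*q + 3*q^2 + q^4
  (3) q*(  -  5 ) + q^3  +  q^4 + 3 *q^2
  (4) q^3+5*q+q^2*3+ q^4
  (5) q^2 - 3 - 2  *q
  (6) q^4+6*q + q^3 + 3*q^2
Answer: 3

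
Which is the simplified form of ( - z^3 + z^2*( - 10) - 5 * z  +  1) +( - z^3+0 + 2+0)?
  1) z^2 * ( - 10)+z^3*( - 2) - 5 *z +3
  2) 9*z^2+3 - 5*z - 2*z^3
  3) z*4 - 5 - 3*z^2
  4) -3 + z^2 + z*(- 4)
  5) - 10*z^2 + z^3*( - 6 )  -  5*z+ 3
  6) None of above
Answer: 1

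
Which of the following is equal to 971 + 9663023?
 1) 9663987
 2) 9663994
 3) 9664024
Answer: 2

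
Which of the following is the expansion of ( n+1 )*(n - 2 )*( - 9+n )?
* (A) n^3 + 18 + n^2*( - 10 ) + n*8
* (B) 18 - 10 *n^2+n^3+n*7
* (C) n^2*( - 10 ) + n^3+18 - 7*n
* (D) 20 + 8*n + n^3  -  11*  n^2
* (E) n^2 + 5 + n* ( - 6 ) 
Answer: B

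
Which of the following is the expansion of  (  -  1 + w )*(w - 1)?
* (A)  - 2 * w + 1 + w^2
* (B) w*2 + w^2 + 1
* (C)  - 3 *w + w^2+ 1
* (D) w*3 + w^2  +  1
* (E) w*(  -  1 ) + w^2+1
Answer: A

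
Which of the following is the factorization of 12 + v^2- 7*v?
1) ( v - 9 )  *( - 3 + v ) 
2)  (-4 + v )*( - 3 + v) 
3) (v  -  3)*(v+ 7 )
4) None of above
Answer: 2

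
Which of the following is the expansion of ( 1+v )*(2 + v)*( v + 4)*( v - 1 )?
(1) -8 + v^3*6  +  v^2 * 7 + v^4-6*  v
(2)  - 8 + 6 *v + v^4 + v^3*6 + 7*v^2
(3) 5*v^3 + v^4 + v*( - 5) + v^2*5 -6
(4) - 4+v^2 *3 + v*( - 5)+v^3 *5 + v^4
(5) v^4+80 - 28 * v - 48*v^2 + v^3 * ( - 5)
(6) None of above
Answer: 1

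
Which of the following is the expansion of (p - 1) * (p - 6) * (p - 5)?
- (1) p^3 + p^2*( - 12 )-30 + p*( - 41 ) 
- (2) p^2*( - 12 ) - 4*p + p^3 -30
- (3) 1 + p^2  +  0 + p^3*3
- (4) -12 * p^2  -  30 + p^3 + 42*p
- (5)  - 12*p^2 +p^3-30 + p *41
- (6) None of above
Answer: 5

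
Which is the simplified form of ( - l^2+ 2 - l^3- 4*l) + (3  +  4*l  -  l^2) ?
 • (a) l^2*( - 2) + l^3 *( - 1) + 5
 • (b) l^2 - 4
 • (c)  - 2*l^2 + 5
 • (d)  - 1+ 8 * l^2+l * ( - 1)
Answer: a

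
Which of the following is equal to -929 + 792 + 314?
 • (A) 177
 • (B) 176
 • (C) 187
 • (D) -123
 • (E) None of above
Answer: A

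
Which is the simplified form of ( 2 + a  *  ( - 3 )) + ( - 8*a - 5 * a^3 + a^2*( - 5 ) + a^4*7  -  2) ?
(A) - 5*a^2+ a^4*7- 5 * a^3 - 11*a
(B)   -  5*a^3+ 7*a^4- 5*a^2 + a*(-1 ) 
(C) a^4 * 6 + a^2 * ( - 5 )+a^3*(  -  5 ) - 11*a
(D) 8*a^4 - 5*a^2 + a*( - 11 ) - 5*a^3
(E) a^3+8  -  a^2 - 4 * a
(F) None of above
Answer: A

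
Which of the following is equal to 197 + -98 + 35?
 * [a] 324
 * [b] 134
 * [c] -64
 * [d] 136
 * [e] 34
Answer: b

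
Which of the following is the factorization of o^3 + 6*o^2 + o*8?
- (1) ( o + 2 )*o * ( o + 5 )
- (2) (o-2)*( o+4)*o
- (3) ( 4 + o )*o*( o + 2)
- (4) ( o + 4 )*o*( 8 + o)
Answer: 3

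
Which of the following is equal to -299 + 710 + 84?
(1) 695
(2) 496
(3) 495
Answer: 3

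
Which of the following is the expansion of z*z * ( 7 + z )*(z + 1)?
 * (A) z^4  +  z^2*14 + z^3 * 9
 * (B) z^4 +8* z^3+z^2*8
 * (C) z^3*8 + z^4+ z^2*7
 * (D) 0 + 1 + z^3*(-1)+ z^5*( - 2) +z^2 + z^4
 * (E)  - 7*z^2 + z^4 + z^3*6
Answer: C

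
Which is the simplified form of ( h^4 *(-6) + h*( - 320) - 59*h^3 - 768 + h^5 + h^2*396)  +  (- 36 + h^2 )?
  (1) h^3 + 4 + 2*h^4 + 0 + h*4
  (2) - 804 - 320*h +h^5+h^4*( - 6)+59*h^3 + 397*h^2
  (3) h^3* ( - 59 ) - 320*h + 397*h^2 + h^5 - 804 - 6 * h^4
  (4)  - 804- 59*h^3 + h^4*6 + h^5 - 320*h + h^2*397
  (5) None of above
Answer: 3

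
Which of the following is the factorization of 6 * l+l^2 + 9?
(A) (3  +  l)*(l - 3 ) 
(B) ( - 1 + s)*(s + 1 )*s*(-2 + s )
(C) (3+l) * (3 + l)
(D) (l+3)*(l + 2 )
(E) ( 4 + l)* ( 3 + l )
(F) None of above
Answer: C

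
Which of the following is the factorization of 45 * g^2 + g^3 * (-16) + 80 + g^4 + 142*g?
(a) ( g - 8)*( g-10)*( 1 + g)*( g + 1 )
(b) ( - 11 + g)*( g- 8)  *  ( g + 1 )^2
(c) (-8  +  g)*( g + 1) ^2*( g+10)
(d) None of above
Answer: a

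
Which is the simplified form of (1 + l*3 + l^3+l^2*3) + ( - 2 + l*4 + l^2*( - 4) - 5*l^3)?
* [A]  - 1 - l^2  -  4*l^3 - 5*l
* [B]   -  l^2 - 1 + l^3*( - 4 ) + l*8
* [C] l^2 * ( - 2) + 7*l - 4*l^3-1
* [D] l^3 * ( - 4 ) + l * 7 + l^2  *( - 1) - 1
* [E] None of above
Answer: D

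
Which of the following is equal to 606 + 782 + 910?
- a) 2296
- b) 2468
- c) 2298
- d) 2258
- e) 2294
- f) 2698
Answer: c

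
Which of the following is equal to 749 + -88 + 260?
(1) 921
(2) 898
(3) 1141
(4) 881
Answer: 1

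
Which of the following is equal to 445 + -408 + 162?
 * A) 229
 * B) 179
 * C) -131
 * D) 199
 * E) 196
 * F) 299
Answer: D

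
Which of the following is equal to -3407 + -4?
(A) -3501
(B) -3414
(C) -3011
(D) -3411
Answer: D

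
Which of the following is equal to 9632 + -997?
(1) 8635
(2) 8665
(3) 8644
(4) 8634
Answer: 1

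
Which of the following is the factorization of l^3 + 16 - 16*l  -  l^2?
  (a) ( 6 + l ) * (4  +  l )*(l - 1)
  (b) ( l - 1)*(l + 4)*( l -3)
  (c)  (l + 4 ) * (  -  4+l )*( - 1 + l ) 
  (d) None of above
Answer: c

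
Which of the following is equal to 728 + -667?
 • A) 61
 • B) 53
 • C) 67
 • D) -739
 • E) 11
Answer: A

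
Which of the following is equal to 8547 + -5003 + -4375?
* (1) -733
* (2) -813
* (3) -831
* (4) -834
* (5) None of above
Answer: 3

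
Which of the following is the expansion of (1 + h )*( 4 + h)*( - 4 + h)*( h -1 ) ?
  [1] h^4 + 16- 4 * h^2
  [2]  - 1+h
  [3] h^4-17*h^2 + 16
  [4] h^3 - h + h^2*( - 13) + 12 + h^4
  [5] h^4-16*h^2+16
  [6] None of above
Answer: 3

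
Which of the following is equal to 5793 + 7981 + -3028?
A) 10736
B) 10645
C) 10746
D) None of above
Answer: C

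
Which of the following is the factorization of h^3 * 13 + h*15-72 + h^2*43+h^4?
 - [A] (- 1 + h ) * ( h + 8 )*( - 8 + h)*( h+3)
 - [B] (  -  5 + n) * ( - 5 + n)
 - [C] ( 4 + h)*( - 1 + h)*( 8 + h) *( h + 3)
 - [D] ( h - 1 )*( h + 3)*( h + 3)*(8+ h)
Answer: D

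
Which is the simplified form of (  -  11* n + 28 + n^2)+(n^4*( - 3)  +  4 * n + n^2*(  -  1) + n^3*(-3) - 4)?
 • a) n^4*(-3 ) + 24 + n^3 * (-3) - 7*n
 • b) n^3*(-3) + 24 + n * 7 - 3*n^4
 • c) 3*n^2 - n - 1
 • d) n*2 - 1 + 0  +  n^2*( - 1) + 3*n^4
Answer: a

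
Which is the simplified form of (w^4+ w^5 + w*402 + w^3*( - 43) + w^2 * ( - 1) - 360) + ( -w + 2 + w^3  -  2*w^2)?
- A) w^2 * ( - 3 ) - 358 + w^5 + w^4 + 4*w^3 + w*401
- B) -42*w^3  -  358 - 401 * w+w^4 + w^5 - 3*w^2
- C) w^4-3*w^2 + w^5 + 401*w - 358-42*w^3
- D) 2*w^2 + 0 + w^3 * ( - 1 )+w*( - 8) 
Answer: C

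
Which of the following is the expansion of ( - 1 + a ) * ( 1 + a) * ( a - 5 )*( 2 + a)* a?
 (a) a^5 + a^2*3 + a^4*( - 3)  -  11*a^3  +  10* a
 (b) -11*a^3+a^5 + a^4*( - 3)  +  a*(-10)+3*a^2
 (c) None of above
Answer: a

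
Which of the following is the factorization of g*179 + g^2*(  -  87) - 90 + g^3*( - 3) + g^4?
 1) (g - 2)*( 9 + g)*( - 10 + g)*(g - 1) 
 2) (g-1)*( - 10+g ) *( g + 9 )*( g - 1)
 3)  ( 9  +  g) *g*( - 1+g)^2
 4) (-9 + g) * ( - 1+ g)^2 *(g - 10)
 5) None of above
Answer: 2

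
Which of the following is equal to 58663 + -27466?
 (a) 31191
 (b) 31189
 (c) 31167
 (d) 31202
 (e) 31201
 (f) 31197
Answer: f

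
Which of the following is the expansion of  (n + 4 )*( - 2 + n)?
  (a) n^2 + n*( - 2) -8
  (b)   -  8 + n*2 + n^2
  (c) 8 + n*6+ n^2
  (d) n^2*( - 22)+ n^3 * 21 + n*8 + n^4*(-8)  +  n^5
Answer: b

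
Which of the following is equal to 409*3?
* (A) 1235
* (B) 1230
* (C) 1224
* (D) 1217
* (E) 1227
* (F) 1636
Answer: E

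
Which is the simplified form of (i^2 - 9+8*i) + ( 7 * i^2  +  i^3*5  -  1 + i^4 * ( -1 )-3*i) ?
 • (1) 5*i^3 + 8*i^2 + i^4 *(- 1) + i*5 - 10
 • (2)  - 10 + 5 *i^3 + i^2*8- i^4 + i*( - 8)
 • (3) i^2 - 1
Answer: 1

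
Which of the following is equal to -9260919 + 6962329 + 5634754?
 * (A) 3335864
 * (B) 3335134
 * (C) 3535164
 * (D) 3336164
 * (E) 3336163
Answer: D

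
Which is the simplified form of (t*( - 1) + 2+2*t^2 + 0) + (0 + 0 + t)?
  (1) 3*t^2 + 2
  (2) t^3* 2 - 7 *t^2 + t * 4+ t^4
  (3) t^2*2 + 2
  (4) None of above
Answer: 3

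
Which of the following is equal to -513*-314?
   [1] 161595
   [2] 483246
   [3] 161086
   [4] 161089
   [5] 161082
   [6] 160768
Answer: 5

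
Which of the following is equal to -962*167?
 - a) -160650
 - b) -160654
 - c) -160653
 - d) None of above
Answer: b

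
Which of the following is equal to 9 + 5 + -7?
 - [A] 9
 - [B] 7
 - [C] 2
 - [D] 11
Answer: B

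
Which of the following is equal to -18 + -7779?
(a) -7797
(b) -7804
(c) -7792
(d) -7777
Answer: a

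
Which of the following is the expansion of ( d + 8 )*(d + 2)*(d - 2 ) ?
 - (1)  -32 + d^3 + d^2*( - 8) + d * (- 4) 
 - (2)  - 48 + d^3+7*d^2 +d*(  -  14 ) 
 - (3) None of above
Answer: 3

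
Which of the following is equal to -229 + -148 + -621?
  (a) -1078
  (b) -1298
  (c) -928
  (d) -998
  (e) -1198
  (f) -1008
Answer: d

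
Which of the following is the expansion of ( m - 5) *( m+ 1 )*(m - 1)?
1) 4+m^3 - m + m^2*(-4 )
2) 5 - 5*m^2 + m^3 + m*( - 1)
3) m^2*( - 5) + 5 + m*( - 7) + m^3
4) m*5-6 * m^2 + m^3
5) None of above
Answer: 2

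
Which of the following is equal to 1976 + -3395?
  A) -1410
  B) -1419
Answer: B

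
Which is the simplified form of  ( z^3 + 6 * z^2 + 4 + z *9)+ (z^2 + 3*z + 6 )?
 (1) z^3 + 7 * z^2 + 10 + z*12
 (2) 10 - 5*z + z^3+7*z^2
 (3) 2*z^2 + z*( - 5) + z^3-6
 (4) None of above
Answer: 1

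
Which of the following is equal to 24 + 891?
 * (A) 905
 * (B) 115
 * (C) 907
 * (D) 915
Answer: D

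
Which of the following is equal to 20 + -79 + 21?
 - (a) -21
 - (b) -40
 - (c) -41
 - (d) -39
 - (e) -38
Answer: e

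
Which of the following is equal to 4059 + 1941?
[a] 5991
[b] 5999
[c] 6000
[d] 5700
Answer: c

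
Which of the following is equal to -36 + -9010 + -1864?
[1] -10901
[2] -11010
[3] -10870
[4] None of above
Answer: 4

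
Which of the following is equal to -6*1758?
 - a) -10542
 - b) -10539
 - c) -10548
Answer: c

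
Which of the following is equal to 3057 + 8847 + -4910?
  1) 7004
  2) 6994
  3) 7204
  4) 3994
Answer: 2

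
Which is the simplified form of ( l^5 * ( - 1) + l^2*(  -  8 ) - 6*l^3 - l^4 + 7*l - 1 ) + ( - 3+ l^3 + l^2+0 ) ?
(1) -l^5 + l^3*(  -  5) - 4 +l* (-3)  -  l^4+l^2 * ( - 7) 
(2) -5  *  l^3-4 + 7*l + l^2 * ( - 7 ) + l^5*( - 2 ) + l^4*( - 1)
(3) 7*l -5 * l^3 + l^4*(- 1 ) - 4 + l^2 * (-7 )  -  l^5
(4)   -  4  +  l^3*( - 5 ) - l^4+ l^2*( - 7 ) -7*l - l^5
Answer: 3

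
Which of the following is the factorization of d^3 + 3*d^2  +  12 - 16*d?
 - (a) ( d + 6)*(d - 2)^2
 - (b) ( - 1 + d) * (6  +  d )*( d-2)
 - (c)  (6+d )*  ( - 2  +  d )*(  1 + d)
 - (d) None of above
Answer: b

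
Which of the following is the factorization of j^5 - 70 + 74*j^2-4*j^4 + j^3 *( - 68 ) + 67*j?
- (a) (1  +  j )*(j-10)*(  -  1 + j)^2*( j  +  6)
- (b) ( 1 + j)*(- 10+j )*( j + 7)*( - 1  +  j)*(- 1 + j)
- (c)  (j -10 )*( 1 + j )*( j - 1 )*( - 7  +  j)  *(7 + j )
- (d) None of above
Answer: b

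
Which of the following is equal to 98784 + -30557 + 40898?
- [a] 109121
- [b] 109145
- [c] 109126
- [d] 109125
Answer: d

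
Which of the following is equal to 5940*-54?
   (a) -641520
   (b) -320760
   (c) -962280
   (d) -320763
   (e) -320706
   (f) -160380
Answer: b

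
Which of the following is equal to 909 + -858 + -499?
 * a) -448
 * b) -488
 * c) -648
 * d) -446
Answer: a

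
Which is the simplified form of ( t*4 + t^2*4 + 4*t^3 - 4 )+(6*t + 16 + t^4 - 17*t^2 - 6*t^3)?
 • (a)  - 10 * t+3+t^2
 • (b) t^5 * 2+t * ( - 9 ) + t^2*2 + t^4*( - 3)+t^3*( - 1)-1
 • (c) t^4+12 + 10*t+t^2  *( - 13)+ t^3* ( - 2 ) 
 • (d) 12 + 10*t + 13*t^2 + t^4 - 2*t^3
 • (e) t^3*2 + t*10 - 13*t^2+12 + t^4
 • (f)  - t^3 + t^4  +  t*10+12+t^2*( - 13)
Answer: c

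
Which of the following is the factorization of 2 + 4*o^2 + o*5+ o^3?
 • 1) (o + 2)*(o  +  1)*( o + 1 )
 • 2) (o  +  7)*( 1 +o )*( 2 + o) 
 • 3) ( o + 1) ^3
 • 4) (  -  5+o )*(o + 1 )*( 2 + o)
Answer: 1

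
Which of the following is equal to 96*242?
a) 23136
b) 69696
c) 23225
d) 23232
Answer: d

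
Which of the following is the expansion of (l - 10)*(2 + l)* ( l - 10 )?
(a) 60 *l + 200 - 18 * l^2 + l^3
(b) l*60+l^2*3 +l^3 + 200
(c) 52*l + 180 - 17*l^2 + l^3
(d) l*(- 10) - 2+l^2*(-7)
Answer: a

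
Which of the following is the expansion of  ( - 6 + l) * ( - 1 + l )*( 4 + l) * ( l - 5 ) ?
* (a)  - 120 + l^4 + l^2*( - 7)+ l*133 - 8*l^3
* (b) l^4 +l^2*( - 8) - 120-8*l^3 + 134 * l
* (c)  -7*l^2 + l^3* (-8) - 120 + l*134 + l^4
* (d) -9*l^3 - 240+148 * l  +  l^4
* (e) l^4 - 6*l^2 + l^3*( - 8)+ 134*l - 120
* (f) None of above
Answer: c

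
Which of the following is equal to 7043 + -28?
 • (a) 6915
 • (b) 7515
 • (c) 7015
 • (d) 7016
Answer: c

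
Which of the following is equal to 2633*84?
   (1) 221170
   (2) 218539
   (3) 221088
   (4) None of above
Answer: 4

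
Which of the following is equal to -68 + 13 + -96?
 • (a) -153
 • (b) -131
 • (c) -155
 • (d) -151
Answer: d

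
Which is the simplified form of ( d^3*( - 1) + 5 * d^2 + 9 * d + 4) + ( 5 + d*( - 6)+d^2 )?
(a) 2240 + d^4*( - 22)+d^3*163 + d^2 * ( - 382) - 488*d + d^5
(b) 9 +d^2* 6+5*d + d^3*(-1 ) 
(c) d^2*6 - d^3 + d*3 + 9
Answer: c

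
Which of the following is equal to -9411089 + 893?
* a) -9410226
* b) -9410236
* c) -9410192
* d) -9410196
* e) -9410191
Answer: d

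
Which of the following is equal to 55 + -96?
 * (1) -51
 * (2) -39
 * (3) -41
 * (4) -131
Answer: 3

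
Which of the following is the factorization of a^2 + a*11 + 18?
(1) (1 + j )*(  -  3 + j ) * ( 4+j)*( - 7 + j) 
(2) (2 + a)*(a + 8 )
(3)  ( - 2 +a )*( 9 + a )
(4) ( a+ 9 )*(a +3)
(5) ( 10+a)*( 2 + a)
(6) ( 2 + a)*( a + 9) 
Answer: 6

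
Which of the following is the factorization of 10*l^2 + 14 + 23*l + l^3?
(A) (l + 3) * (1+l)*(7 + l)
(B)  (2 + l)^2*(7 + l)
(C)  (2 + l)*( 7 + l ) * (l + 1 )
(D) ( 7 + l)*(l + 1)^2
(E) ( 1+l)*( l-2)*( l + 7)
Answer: C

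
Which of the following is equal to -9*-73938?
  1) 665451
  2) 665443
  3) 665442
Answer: 3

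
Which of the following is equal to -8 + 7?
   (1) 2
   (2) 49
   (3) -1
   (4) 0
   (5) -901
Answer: 3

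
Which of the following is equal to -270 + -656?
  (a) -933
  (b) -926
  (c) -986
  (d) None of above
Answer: b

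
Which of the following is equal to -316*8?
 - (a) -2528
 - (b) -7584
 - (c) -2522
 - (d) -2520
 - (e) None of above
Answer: a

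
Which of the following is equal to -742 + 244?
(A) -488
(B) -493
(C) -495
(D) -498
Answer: D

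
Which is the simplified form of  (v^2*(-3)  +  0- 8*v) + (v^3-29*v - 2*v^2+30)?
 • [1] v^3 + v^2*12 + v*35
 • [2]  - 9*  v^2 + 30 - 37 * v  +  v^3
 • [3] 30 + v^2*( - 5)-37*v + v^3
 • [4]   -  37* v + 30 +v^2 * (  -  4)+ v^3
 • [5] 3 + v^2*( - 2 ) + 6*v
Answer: 3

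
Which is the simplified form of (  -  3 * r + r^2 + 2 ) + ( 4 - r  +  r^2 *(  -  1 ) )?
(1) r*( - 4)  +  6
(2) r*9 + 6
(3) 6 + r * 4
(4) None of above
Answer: 1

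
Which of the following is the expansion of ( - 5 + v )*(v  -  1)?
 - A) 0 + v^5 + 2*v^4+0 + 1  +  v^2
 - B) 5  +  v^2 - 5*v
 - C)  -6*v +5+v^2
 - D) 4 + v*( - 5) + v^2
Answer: C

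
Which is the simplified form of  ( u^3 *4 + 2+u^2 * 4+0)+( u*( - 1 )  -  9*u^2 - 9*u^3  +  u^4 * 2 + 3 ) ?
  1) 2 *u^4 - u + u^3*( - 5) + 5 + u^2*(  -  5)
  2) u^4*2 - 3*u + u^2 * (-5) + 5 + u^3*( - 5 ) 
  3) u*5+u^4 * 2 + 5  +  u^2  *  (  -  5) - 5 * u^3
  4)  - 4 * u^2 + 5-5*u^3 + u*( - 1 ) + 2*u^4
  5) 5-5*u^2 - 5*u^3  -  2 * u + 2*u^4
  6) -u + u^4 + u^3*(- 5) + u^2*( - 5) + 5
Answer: 1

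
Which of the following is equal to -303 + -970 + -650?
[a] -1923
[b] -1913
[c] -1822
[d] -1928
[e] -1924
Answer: a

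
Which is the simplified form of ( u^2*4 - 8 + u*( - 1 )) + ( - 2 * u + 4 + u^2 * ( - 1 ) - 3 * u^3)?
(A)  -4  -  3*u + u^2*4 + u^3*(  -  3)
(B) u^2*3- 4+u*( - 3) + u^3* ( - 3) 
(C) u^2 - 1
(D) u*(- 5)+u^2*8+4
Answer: B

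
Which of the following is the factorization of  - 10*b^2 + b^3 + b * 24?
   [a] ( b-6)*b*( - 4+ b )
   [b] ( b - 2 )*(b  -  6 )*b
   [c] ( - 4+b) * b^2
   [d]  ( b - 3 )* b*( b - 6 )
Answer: a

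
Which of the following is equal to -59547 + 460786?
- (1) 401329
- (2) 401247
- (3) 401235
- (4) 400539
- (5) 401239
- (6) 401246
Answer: 5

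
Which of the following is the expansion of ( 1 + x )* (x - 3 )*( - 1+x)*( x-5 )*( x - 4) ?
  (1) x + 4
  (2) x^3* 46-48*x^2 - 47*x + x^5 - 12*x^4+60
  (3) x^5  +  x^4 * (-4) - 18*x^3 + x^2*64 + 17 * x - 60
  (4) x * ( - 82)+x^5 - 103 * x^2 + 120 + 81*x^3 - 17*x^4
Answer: 2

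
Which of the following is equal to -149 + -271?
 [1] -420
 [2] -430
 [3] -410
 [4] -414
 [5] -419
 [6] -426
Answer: 1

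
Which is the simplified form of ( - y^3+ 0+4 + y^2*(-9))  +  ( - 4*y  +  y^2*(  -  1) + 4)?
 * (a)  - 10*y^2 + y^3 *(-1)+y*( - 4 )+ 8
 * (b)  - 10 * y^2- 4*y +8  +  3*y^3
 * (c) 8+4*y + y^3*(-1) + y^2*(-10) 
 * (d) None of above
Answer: a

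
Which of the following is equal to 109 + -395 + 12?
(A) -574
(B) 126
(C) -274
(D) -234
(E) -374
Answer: C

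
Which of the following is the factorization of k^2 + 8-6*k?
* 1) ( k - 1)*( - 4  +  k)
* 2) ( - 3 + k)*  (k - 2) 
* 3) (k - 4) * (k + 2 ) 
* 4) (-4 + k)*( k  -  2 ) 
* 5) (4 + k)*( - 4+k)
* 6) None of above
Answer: 4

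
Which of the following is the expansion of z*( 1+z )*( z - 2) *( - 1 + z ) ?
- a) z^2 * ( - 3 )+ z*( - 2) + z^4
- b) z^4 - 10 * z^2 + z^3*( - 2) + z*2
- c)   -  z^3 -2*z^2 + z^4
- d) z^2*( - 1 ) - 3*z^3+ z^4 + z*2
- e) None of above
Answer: e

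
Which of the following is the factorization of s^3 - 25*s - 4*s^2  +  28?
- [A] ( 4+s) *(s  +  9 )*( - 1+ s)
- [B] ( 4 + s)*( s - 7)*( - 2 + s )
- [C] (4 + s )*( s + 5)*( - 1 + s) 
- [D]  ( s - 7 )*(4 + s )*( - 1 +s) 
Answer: D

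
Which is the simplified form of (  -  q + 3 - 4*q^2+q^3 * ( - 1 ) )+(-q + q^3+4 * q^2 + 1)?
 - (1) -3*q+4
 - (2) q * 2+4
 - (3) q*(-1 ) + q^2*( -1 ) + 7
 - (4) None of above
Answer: 4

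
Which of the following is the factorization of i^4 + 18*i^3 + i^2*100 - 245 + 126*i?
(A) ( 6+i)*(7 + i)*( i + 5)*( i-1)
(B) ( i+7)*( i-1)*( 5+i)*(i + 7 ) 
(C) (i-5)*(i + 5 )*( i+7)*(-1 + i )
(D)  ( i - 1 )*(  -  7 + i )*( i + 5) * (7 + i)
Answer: B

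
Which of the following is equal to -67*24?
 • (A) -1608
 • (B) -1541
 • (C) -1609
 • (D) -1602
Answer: A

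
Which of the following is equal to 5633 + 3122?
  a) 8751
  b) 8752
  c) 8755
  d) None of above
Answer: c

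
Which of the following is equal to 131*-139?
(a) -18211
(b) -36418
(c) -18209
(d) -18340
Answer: c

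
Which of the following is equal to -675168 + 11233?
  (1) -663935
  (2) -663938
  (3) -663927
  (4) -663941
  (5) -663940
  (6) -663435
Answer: 1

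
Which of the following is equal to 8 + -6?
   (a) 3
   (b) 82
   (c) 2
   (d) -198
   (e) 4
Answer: c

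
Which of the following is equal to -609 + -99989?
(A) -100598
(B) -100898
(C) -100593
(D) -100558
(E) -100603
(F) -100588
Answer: A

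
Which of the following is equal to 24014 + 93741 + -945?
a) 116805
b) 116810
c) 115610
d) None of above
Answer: b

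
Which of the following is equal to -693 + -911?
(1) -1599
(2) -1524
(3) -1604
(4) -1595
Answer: 3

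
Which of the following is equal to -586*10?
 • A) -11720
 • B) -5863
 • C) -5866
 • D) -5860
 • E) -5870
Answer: D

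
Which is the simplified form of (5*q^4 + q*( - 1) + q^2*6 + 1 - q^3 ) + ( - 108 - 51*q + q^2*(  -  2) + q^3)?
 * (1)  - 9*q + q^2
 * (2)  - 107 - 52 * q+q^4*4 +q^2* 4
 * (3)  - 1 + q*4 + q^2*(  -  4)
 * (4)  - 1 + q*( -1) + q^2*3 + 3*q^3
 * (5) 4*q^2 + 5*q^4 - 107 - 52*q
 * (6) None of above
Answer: 5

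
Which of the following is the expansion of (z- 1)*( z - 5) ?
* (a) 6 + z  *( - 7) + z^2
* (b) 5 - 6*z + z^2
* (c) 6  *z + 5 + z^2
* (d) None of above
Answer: b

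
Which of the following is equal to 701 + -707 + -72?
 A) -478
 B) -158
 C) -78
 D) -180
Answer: C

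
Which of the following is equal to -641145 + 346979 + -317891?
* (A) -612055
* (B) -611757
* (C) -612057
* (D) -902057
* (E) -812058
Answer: C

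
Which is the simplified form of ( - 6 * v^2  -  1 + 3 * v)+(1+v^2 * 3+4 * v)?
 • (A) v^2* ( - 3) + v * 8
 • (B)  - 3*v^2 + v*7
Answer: B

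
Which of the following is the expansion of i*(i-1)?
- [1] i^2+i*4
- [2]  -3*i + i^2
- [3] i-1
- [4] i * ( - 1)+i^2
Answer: 4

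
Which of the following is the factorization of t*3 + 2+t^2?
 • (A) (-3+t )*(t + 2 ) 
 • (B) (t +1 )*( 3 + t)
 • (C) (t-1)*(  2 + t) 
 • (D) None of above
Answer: D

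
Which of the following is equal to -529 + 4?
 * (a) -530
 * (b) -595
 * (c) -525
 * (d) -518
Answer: c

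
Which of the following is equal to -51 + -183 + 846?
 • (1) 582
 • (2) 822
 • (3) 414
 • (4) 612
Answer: 4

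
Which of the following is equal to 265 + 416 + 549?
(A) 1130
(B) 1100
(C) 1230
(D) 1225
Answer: C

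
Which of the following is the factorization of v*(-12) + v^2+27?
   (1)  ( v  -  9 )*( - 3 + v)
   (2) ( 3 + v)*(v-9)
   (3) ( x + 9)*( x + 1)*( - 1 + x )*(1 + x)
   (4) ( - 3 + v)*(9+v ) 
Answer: 1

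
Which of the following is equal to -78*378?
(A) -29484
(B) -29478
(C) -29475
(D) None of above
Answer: A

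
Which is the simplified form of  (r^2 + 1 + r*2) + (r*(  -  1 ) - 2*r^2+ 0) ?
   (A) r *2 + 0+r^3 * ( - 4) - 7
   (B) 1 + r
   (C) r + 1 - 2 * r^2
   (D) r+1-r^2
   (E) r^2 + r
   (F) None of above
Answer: D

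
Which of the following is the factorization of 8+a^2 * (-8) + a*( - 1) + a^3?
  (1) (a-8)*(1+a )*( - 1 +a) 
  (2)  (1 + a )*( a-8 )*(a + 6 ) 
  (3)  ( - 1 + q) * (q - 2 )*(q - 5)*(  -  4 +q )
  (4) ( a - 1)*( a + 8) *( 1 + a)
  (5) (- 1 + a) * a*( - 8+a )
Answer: 1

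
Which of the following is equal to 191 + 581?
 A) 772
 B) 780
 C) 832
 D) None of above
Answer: A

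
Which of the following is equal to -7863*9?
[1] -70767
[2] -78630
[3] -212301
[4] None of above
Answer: 1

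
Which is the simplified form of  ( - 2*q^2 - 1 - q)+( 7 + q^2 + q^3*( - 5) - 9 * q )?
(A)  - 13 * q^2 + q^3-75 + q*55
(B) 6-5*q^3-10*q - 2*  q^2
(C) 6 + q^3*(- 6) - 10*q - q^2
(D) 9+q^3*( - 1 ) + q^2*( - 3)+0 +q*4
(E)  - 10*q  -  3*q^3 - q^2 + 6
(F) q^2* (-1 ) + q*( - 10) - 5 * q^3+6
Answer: F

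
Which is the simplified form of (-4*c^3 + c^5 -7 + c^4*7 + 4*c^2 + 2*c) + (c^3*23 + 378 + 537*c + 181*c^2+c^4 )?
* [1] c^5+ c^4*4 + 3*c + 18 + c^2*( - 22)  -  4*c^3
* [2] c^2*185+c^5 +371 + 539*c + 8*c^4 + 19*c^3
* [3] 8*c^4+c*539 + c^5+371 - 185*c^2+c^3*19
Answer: 2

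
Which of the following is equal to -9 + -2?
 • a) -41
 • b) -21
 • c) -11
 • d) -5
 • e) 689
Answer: c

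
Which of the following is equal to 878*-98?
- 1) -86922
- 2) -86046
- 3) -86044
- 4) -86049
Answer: 3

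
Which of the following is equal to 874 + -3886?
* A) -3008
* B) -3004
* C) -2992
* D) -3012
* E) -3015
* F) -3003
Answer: D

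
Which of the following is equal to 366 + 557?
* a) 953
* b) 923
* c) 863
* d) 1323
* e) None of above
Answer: b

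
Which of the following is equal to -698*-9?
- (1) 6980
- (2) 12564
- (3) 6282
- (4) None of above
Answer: 3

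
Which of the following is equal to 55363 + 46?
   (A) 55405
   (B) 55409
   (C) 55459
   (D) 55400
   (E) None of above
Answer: B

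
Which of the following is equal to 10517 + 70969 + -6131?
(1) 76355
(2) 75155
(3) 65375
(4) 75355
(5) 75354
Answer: 4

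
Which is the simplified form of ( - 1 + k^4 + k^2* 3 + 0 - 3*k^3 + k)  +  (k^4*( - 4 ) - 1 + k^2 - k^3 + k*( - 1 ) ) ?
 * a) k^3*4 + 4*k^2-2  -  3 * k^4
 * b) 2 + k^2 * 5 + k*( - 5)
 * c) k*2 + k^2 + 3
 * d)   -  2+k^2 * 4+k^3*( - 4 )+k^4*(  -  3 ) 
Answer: d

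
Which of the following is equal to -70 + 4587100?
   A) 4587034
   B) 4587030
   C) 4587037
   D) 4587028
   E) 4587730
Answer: B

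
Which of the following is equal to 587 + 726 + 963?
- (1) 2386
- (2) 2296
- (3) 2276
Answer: 3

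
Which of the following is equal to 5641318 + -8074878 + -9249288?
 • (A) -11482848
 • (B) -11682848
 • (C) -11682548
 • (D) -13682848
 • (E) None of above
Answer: B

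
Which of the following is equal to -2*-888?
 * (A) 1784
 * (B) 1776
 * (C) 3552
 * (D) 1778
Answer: B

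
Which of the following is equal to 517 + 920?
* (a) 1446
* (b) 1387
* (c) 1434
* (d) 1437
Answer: d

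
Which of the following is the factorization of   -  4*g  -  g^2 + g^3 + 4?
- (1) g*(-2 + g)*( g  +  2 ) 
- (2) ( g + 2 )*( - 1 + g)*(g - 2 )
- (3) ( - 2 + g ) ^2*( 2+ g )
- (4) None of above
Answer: 2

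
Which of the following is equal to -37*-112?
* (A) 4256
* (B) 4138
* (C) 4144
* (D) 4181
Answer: C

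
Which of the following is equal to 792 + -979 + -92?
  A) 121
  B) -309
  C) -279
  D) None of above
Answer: C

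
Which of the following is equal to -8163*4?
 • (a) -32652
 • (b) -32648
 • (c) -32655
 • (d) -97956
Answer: a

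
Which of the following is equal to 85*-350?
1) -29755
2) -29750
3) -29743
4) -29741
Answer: 2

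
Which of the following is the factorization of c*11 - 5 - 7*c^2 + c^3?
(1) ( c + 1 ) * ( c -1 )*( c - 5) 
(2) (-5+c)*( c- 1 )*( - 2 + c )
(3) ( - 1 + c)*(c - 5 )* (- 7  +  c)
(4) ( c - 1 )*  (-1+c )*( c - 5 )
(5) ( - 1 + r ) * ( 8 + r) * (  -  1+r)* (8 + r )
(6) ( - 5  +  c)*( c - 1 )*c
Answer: 4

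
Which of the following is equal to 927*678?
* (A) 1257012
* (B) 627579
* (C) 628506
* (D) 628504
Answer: C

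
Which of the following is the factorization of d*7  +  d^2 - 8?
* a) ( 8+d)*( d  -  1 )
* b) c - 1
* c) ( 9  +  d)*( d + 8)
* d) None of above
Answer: a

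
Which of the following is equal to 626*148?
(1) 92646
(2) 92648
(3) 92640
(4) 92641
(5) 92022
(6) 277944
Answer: 2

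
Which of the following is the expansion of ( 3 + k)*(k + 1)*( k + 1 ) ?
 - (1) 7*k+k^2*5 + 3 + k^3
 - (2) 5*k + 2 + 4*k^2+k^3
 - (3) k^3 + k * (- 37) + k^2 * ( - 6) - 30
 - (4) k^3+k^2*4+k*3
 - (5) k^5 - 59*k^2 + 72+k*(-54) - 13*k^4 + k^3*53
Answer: 1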